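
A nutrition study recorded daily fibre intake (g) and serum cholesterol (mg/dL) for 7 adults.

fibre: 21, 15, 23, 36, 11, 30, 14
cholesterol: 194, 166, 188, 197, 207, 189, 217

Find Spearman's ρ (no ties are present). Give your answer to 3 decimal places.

Rank fibre: 4, 3, 5, 7, 1, 6, 2
Rank cholesterol: 4, 1, 2, 5, 6, 3, 7
d = rank(fibre) − rank(cholesterol): 0, 2, 3, 2, -5, 3, -5; Σd² = 76
ρ = 1 − 6Σd² / [n(n²−1)] = 1 − 6×76 / (7×48) = 1 − 456/336 ≈ -0.357

-0.357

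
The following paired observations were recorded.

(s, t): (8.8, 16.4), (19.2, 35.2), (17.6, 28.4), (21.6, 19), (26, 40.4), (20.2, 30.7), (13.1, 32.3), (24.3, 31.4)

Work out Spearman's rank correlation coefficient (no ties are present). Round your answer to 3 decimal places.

0.452

Rank s: 1, 4, 3, 6, 8, 5, 2, 7
Rank t: 1, 7, 3, 2, 8, 4, 6, 5
d = rank(s) − rank(t): 0, -3, 0, 4, 0, 1, -4, 2; Σd² = 46
ρ = 1 − 6Σd² / [n(n²−1)] = 1 − 6×46 / (8×63) = 1 − 276/504 ≈ 0.452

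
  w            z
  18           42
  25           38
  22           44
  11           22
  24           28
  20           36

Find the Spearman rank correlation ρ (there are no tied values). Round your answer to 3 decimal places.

0.257

Rank w: 2, 6, 4, 1, 5, 3
Rank z: 5, 4, 6, 1, 2, 3
d = rank(w) − rank(z): -3, 2, -2, 0, 3, 0; Σd² = 26
ρ = 1 − 6Σd² / [n(n²−1)] = 1 − 6×26 / (6×35) = 1 − 156/210 ≈ 0.257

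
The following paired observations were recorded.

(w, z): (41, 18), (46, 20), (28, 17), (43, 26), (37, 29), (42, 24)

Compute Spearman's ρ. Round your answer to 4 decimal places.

0.2571

Rank w: 3, 6, 1, 5, 2, 4
Rank z: 2, 3, 1, 5, 6, 4
d = rank(w) − rank(z): 1, 3, 0, 0, -4, 0; Σd² = 26
ρ = 1 − 6Σd² / [n(n²−1)] = 1 − 6×26 / (6×35) = 1 − 156/210 ≈ 0.2571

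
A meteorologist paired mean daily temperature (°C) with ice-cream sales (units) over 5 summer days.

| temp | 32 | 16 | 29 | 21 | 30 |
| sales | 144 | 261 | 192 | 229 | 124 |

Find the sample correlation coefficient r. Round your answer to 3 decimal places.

n = 5, Σx = 128, Σy = 950, Σx² = 3462, Σy² = 193538, Σxy = 22881
nΣxy − ΣxΣy = 114405 − 121600 = -7195
nΣx² − (Σx)² = 17310 − 16384 = 926; nΣy² − (Σy)² = 967690 − 902500 = 65190
r = -7195 / √(926 × 65190) = -7195 / 7769.5521 ≈ -0.926

-0.926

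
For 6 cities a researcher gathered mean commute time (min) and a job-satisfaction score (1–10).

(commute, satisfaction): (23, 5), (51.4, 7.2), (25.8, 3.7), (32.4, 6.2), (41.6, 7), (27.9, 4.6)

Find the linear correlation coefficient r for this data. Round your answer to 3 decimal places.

n = 6, Σx = 202.1, Σy = 33.7, Σx² = 7395.33, Σy² = 199.13, Σxy = 1200.96
nΣxy − ΣxΣy = 7205.76 − 6810.77 = 394.99
nΣx² − (Σx)² = 44371.98 − 40844.41 = 3527.57; nΣy² − (Σy)² = 1194.78 − 1135.69 = 59.09
r = 394.99 / √(3527.57 × 59.09) = 394.99 / 456.5568 ≈ 0.865

0.865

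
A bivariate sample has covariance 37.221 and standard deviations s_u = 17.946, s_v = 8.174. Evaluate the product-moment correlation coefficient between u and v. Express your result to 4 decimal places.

r = Cov(u,v) / (s_u · s_v) = 37.221 / (17.946 × 8.174)
  = 37.221 / 146.6906 ≈ 0.2537

0.2537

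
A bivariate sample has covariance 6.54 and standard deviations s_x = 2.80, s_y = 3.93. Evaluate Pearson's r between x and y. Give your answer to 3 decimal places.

0.594

r = Cov(x,y) / (s_x · s_y) = 6.54 / (2.80 × 3.93)
  = 6.54 / 11.0040 ≈ 0.594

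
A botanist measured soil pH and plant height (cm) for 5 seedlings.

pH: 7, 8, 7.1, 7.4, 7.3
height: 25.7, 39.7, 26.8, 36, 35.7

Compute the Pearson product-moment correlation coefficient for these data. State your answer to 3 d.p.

0.878

n = 5, Σx = 36.8, Σy = 163.9, Σx² = 271.46, Σy² = 5525.31, Σxy = 1214.79
nΣxy − ΣxΣy = 6073.95 − 6031.52 = 42.43
nΣx² − (Σx)² = 1357.3 − 1354.24 = 3.06; nΣy² − (Σy)² = 27626.55 − 26863.21 = 763.34
r = 42.43 / √(3.06 × 763.34) = 42.43 / 48.3303 ≈ 0.878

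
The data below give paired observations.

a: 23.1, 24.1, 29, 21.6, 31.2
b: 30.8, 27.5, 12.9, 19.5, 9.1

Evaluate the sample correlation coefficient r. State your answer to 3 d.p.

n = 5, Σa = 129, Σb = 99.8, Σa² = 3395.42, Σb² = 2334.36, Σab = 2453.45
nΣab − ΣaΣb = 12267.25 − 12874.2 = -606.95
nΣa² − (Σa)² = 16977.1 − 16641 = 336.1; nΣb² − (Σb)² = 11671.8 − 9960.04 = 1711.76
r = -606.95 / √(336.1 × 1711.76) = -606.95 / 758.5002 ≈ -0.800

-0.800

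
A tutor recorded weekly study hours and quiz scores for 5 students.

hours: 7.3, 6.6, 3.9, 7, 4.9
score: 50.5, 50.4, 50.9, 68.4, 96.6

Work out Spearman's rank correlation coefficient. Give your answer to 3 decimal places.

-0.300

Rank hours: 5, 3, 1, 4, 2
Rank score: 2, 1, 3, 4, 5
d = rank(hours) − rank(score): 3, 2, -2, 0, -3; Σd² = 26
ρ = 1 − 6Σd² / [n(n²−1)] = 1 − 6×26 / (5×24) = 1 − 156/120 ≈ -0.300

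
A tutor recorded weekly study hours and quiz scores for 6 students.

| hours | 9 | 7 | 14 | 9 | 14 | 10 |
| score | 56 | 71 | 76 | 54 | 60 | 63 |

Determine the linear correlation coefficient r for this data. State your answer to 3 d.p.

n = 6, Σx = 63, Σy = 380, Σx² = 703, Σy² = 24438, Σxy = 4021
nΣxy − ΣxΣy = 24126 − 23940 = 186
nΣx² − (Σx)² = 4218 − 3969 = 249; nΣy² − (Σy)² = 146628 − 144400 = 2228
r = 186 / √(249 × 2228) = 186 / 744.8302 ≈ 0.250

0.250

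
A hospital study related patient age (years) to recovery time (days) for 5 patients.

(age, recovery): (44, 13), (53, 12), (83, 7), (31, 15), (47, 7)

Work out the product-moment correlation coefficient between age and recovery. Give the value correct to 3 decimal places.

n = 5, Σx = 258, Σy = 54, Σx² = 14804, Σy² = 636, Σxy = 2583
nΣxy − ΣxΣy = 12915 − 13932 = -1017
nΣx² − (Σx)² = 74020 − 66564 = 7456; nΣy² − (Σy)² = 3180 − 2916 = 264
r = -1017 / √(7456 × 264) = -1017 / 1402.9911 ≈ -0.725

-0.725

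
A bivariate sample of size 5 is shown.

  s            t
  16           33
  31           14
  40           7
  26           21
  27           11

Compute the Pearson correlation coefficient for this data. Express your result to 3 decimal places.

n = 5, Σs = 140, Σt = 86, Σs² = 4222, Σt² = 1896, Σst = 2085
nΣst − ΣsΣt = 10425 − 12040 = -1615
nΣs² − (Σs)² = 21110 − 19600 = 1510; nΣt² − (Σt)² = 9480 − 7396 = 2084
r = -1615 / √(1510 × 2084) = -1615 / 1773.9335 ≈ -0.910

-0.910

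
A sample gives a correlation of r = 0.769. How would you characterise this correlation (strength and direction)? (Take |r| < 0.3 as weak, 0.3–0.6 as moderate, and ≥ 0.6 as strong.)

r = 0.769 > 0 so the relationship is positive.
|r| = 0.769, which falls in the strong range.

strong positive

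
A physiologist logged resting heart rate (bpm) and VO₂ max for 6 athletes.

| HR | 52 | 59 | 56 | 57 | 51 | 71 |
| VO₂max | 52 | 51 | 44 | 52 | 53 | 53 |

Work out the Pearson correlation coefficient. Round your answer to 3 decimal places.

0.151

n = 6, Σx = 346, Σy = 305, Σx² = 20212, Σy² = 15563, Σxy = 17607
nΣxy − ΣxΣy = 105642 − 105530 = 112
nΣx² − (Σx)² = 121272 − 119716 = 1556; nΣy² − (Σy)² = 93378 − 93025 = 353
r = 112 / √(1556 × 353) = 112 / 741.1262 ≈ 0.151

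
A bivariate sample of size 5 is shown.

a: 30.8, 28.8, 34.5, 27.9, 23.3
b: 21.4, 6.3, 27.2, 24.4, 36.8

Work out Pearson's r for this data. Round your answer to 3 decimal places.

n = 5, Σa = 145.3, Σb = 116.1, Σa² = 4289.63, Σb² = 3187.09, Σab = 3317.16
nΣab − ΣaΣb = 16585.8 − 16869.33 = -283.53
nΣa² − (Σa)² = 21448.15 − 21112.09 = 336.06; nΣb² − (Σb)² = 15935.45 − 13479.21 = 2456.24
r = -283.53 / √(336.06 × 2456.24) = -283.53 / 908.5395 ≈ -0.312

-0.312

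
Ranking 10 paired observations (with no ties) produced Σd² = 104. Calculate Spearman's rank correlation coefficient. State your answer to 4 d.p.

ρ = 1 − 6Σd² / [n(n²−1)] = 1 − 6×104 / (10×99)
  = 1 − 624/990 = 1 − 0.63030 ≈ 0.3697

0.3697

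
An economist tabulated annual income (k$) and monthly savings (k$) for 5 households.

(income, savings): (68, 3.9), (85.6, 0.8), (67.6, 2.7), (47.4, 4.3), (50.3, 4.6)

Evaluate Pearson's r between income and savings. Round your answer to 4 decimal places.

n = 5, Σx = 318.9, Σy = 16.3, Σx² = 21297.97, Σy² = 62.79, Σxy = 951.4
nΣxy − ΣxΣy = 4757 − 5198.07 = -441.07
nΣx² − (Σx)² = 106489.85 − 101697.21 = 4792.64; nΣy² − (Σy)² = 313.95 − 265.69 = 48.26
r = -441.07 / √(4792.64 × 48.26) = -441.07 / 480.9291 ≈ -0.9171

-0.9171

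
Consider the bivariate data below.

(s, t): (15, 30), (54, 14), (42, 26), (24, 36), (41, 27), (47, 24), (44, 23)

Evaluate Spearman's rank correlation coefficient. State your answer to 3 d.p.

Rank s: 1, 7, 4, 2, 3, 6, 5
Rank t: 6, 1, 4, 7, 5, 3, 2
d = rank(s) − rank(t): -5, 6, 0, -5, -2, 3, 3; Σd² = 108
ρ = 1 − 6Σd² / [n(n²−1)] = 1 − 6×108 / (7×48) = 1 − 648/336 ≈ -0.929

-0.929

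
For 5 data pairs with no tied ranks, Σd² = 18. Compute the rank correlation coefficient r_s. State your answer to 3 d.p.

ρ = 1 − 6Σd² / [n(n²−1)] = 1 − 6×18 / (5×24)
  = 1 − 108/120 = 1 − 0.9000 ≈ 0.100

0.100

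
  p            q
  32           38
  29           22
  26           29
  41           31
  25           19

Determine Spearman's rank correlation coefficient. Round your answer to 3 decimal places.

0.800

Rank p: 4, 3, 2, 5, 1
Rank q: 5, 2, 3, 4, 1
d = rank(p) − rank(q): -1, 1, -1, 1, 0; Σd² = 4
ρ = 1 − 6Σd² / [n(n²−1)] = 1 − 6×4 / (5×24) = 1 − 24/120 ≈ 0.800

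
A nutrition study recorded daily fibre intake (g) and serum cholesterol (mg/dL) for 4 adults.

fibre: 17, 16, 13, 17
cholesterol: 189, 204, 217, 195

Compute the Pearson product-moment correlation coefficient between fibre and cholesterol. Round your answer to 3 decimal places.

-0.951

n = 4, Σx = 63, Σy = 805, Σx² = 1003, Σy² = 162451, Σxy = 12613
nΣxy − ΣxΣy = 50452 − 50715 = -263
nΣx² − (Σx)² = 4012 − 3969 = 43; nΣy² − (Σy)² = 649804 − 648025 = 1779
r = -263 / √(43 × 1779) = -263 / 276.5809 ≈ -0.951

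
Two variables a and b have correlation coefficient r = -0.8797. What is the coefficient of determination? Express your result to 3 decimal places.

0.774

r² = (-0.8797)² = 0.774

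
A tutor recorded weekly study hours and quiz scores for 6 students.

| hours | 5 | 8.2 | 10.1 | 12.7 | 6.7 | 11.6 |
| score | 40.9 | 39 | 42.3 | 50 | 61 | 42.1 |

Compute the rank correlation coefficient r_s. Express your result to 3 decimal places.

Rank hours: 1, 3, 4, 6, 2, 5
Rank score: 2, 1, 4, 5, 6, 3
d = rank(hours) − rank(score): -1, 2, 0, 1, -4, 2; Σd² = 26
ρ = 1 − 6Σd² / [n(n²−1)] = 1 − 6×26 / (6×35) = 1 − 156/210 ≈ 0.257

0.257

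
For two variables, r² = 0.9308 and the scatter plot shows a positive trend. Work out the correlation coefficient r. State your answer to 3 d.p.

0.965

|r| = √0.9308 = 0.965
The association is positive, so r = 0.965.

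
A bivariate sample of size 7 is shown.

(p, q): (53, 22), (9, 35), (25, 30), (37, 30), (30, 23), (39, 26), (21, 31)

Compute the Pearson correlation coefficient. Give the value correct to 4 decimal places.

-0.8228

n = 7, Σp = 214, Σq = 197, Σp² = 7746, Σq² = 5675, Σpq = 5696
nΣpq − ΣpΣq = 39872 − 42158 = -2286
nΣp² − (Σp)² = 54222 − 45796 = 8426; nΣq² − (Σq)² = 39725 − 38809 = 916
r = -2286 / √(8426 × 916) = -2286 / 2778.1677 ≈ -0.8228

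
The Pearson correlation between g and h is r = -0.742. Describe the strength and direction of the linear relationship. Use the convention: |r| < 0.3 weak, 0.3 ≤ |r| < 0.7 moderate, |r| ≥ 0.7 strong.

strong negative

r = -0.742 < 0 so the relationship is negative.
|r| = 0.742, which falls in the strong range.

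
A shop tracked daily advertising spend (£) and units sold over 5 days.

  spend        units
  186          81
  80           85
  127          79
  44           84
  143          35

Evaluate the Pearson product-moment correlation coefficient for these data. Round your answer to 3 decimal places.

-0.345

n = 5, Σx = 580, Σy = 364, Σx² = 79510, Σy² = 28308, Σxy = 40600
nΣxy − ΣxΣy = 203000 − 211120 = -8120
nΣx² − (Σx)² = 397550 − 336400 = 61150; nΣy² − (Σy)² = 141540 − 132496 = 9044
r = -8120 / √(61150 × 9044) = -8120 / 23516.8153 ≈ -0.345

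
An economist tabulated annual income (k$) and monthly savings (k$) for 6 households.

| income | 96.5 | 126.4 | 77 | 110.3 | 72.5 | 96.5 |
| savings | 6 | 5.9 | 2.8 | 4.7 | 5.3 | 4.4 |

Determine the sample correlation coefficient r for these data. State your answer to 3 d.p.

n = 6, Σx = 579.2, Σy = 29.1, Σx² = 57952.8, Σy² = 148.19, Σxy = 2867.62
nΣxy − ΣxΣy = 17205.72 − 16854.72 = 351
nΣx² − (Σx)² = 347716.8 − 335472.64 = 12244.16; nΣy² − (Σy)² = 889.14 − 846.81 = 42.33
r = 351 / √(12244.16 × 42.33) = 351 / 719.9273 ≈ 0.488

0.488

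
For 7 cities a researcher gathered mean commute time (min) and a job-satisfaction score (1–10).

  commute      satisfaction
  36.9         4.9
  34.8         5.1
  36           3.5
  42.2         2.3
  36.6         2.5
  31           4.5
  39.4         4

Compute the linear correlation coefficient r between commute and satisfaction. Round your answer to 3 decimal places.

n = 7, Σx = 256.9, Σy = 26.8, Σx² = 9502.41, Σy² = 110.06, Σxy = 969.95
nΣxy − ΣxΣy = 6789.65 − 6884.92 = -95.27
nΣx² − (Σx)² = 66516.87 − 65997.61 = 519.26; nΣy² − (Σy)² = 770.42 − 718.24 = 52.18
r = -95.27 / √(519.26 × 52.18) = -95.27 / 164.6055 ≈ -0.579

-0.579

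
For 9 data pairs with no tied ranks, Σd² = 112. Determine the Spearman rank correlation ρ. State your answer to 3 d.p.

0.067

ρ = 1 − 6Σd² / [n(n²−1)] = 1 − 6×112 / (9×80)
  = 1 − 672/720 = 1 − 0.9333 ≈ 0.067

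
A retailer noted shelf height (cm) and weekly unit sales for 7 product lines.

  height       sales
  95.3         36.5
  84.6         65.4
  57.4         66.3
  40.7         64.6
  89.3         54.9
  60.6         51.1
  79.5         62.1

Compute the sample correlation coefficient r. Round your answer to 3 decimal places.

-0.525

n = 7, Σx = 507.4, Σy = 400.9, Σx² = 39157.6, Σy² = 23659.89, Σxy = 28382.31
nΣxy − ΣxΣy = 198676.17 − 203416.66 = -4740.49
nΣx² − (Σx)² = 274103.2 − 257454.76 = 16648.44; nΣy² − (Σy)² = 165619.23 − 160720.81 = 4898.42
r = -4740.49 / √(16648.44 × 4898.42) = -4740.49 / 9030.5621 ≈ -0.525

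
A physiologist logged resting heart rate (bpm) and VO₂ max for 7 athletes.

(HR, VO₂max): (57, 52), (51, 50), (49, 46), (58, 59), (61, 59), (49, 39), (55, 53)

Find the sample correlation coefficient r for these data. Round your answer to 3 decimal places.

0.899

n = 7, Σx = 380, Σy = 358, Σx² = 20762, Σy² = 18612, Σxy = 19615
nΣxy − ΣxΣy = 137305 − 136040 = 1265
nΣx² − (Σx)² = 145334 − 144400 = 934; nΣy² − (Σy)² = 130284 − 128164 = 2120
r = 1265 / √(934 × 2120) = 1265 / 1407.1532 ≈ 0.899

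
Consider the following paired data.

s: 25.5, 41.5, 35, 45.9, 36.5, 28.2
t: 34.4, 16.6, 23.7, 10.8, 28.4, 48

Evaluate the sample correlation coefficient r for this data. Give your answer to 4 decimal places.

-0.8882

n = 6, Σs = 212.6, Σt = 161.9, Σs² = 7831.8, Σt² = 5247.81, Σst = 5281.52
nΣst − ΣsΣt = 31689.12 − 34419.94 = -2730.82
nΣs² − (Σs)² = 46990.8 − 45198.76 = 1792.04; nΣt² − (Σt)² = 31486.86 − 26211.61 = 5275.25
r = -2730.82 / √(1792.04 × 5275.25) = -2730.82 / 3074.6478 ≈ -0.8882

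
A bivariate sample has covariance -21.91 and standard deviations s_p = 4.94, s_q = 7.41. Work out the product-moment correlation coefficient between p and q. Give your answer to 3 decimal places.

-0.599

r = Cov(p,q) / (s_p · s_q) = -21.91 / (4.94 × 7.41)
  = -21.91 / 36.6054 ≈ -0.599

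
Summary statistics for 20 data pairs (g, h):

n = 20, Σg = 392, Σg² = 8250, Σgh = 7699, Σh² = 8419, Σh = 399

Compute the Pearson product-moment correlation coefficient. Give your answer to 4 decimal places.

-0.2380

r = (nΣgh − ΣgΣh) / √[(nΣg² − (Σg)²)(nΣh² − (Σh)²)]
Numerator: 20×7699 − 392×399 = -2428
Denominator: √[(165000 − 153664)(168380 − 159201)] = √[11336 × 9179] = 10200.6443
r = -2428 / 10200.6443 ≈ -0.2380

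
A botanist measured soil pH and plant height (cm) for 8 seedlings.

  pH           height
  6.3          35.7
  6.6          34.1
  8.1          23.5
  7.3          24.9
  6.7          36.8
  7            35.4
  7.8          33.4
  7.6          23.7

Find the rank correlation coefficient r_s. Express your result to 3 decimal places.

Rank pH: 1, 2, 8, 5, 3, 4, 7, 6
Rank height: 7, 5, 1, 3, 8, 6, 4, 2
d = rank(pH) − rank(height): -6, -3, 7, 2, -5, -2, 3, 4; Σd² = 152
ρ = 1 − 6Σd² / [n(n²−1)] = 1 − 6×152 / (8×63) = 1 − 912/504 ≈ -0.810

-0.810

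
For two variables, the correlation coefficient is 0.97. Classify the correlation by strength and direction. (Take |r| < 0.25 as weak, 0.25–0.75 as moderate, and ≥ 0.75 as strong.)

r = 0.97 > 0 so the relationship is positive.
|r| = 0.97, which falls in the strong range.

strong positive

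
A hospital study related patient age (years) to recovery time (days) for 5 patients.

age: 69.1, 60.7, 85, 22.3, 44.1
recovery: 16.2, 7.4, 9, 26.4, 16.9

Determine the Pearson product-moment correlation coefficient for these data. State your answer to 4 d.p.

n = 5, Σx = 281.2, Σy = 75.9, Σx² = 18126.4, Σy² = 1380.77, Σxy = 3667.61
nΣxy − ΣxΣy = 18338.05 − 21343.08 = -3005.03
nΣx² − (Σx)² = 90632 − 79073.44 = 11558.56; nΣy² − (Σy)² = 6903.85 − 5760.81 = 1143.04
r = -3005.03 / √(11558.56 × 1143.04) = -3005.03 / 3634.8172 ≈ -0.8267

-0.8267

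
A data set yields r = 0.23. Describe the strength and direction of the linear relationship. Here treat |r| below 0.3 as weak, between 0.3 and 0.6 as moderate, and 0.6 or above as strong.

r = 0.23 > 0 so the relationship is positive.
|r| = 0.23, which falls in the weak range.

weak positive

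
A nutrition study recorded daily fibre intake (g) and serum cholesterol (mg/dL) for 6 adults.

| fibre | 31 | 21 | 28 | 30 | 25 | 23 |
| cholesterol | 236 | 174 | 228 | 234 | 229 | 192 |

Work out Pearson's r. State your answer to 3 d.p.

n = 6, Σx = 158, Σy = 1293, Σx² = 4240, Σy² = 282017, Σxy = 34515
nΣxy − ΣxΣy = 207090 − 204294 = 2796
nΣx² − (Σx)² = 25440 − 24964 = 476; nΣy² − (Σy)² = 1692102 − 1671849 = 20253
r = 2796 / √(476 × 20253) = 2796 / 3104.9039 ≈ 0.901

0.901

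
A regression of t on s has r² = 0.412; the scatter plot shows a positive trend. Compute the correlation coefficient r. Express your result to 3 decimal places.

0.642

|r| = √0.412 = 0.642
The association is positive, so r = 0.642.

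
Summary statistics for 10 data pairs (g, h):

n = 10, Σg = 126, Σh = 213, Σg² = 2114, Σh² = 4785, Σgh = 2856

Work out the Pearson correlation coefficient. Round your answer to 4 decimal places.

r = (nΣgh − ΣgΣh) / √[(nΣg² − (Σg)²)(nΣh² − (Σh)²)]
Numerator: 10×2856 − 126×213 = 1722
Denominator: √[(21140 − 15876)(47850 − 45369)] = √[5264 × 2481] = 3613.8600
r = 1722 / 3613.8600 ≈ 0.4765

0.4765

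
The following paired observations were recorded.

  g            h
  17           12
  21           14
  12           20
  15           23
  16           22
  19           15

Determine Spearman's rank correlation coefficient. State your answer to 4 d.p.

-0.6571

Rank g: 4, 6, 1, 2, 3, 5
Rank h: 1, 2, 4, 6, 5, 3
d = rank(g) − rank(h): 3, 4, -3, -4, -2, 2; Σd² = 58
ρ = 1 − 6Σd² / [n(n²−1)] = 1 − 6×58 / (6×35) = 1 − 348/210 ≈ -0.6571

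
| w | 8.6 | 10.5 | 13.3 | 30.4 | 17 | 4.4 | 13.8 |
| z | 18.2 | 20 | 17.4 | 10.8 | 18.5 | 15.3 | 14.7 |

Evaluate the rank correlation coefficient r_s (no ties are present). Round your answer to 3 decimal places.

-0.321

Rank w: 2, 3, 4, 7, 6, 1, 5
Rank z: 5, 7, 4, 1, 6, 3, 2
d = rank(w) − rank(z): -3, -4, 0, 6, 0, -2, 3; Σd² = 74
ρ = 1 − 6Σd² / [n(n²−1)] = 1 − 6×74 / (7×48) = 1 − 444/336 ≈ -0.321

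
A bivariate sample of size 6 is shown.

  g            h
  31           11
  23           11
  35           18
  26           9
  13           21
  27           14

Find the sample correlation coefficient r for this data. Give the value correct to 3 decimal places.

-0.348

n = 6, Σg = 155, Σh = 84, Σg² = 4289, Σh² = 1284, Σgh = 2109
nΣgh − ΣgΣh = 12654 − 13020 = -366
nΣg² − (Σg)² = 25734 − 24025 = 1709; nΣh² − (Σh)² = 7704 − 7056 = 648
r = -366 / √(1709 × 648) = -366 / 1052.3460 ≈ -0.348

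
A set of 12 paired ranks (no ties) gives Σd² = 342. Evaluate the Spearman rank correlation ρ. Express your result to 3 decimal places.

-0.196

ρ = 1 − 6Σd² / [n(n²−1)] = 1 − 6×342 / (12×143)
  = 1 − 2052/1716 = 1 − 1.1958 ≈ -0.196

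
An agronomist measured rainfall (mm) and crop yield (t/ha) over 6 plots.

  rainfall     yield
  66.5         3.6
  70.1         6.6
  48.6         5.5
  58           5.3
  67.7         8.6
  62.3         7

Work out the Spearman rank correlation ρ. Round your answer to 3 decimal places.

0.371

Rank rainfall: 4, 6, 1, 2, 5, 3
Rank yield: 1, 4, 3, 2, 6, 5
d = rank(rainfall) − rank(yield): 3, 2, -2, 0, -1, -2; Σd² = 22
ρ = 1 − 6Σd² / [n(n²−1)] = 1 − 6×22 / (6×35) = 1 − 132/210 ≈ 0.371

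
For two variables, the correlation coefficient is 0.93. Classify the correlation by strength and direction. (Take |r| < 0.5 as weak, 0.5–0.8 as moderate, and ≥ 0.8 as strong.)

strong positive

r = 0.93 > 0 so the relationship is positive.
|r| = 0.93, which falls in the strong range.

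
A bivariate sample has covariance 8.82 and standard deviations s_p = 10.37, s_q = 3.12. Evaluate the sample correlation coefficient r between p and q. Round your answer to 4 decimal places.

0.2726

r = Cov(p,q) / (s_p · s_q) = 8.82 / (10.37 × 3.12)
  = 8.82 / 32.3544 ≈ 0.2726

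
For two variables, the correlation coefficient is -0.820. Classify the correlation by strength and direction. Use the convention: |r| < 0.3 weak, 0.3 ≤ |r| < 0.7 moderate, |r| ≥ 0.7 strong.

strong negative

r = -0.820 < 0 so the relationship is negative.
|r| = 0.820, which falls in the strong range.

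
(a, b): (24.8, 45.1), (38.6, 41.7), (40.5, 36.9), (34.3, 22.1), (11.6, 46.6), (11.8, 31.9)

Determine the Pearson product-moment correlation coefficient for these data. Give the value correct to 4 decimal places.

-0.2393

n = 6, Σa = 161.6, Σb = 224.3, Σa² = 5195.54, Σb² = 8812.09, Σab = 5897.56
nΣab − ΣaΣb = 35385.36 − 36246.88 = -861.52
nΣa² − (Σa)² = 31173.24 − 26114.56 = 5058.68; nΣb² − (Σb)² = 52872.54 − 50310.49 = 2562.05
r = -861.52 / √(5058.68 × 2562.05) = -861.52 / 3600.0821 ≈ -0.2393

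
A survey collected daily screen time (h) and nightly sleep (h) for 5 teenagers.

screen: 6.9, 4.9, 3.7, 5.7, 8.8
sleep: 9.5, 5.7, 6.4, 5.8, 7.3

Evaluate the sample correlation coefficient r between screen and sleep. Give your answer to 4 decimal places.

0.5119

n = 5, Σx = 30, Σy = 34.7, Σx² = 195.24, Σy² = 250.63, Σxy = 214.46
nΣxy − ΣxΣy = 1072.3 − 1041 = 31.3
nΣx² − (Σx)² = 976.2 − 900 = 76.2; nΣy² − (Σy)² = 1253.15 − 1204.09 = 49.06
r = 31.3 / √(76.2 × 49.06) = 31.3 / 61.1422 ≈ 0.5119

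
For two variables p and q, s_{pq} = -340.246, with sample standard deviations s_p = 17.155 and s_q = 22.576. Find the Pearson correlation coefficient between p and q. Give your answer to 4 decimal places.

r = Cov(p,q) / (s_p · s_q) = -340.246 / (17.155 × 22.576)
  = -340.246 / 387.2913 ≈ -0.8785

-0.8785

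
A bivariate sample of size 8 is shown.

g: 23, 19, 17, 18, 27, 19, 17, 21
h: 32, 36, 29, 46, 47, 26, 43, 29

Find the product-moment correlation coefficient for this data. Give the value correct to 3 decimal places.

0.240

n = 8, Σg = 161, Σh = 288, Σg² = 3323, Σh² = 10852, Σgh = 5844
nΣgh − ΣgΣh = 46752 − 46368 = 384
nΣg² − (Σg)² = 26584 − 25921 = 663; nΣh² − (Σh)² = 86816 − 82944 = 3872
r = 384 / √(663 × 3872) = 384 / 1602.2284 ≈ 0.240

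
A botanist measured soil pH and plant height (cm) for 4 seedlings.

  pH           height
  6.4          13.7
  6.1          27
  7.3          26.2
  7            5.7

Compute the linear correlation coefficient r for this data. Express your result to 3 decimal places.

-0.170

n = 4, Σx = 26.8, Σy = 72.6, Σx² = 180.46, Σy² = 1635.62, Σxy = 483.54
nΣxy − ΣxΣy = 1934.16 − 1945.68 = -11.52
nΣx² − (Σx)² = 721.84 − 718.24 = 3.6; nΣy² − (Σy)² = 6542.48 − 5270.76 = 1271.72
r = -11.52 / √(3.6 × 1271.72) = -11.52 / 67.6623 ≈ -0.170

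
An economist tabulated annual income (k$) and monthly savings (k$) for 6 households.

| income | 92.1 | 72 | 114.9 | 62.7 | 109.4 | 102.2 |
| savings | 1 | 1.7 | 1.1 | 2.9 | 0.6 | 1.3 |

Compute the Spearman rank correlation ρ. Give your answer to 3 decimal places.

-0.714

Rank income: 3, 2, 6, 1, 5, 4
Rank savings: 2, 5, 3, 6, 1, 4
d = rank(income) − rank(savings): 1, -3, 3, -5, 4, 0; Σd² = 60
ρ = 1 − 6Σd² / [n(n²−1)] = 1 − 6×60 / (6×35) = 1 − 360/210 ≈ -0.714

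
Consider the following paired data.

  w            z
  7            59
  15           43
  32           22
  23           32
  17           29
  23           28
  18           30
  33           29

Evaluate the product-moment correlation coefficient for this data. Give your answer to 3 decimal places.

-0.815

n = 8, Σw = 168, Σz = 272, Σw² = 4058, Σz² = 10204, Σwz = 5132
nΣwz − ΣwΣz = 41056 − 45696 = -4640
nΣw² − (Σw)² = 32464 − 28224 = 4240; nΣz² − (Σz)² = 81632 − 73984 = 7648
r = -4640 / √(4240 × 7648) = -4640 / 5694.5167 ≈ -0.815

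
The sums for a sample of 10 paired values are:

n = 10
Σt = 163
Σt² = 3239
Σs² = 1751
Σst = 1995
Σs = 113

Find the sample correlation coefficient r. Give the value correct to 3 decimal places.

0.291

r = (nΣst − ΣsΣt) / √[(nΣs² − (Σs)²)(nΣt² − (Σt)²)]
Numerator: 10×1995 − 113×163 = 1531
Denominator: √[(17510 − 12769)(32390 − 26569)] = √[4741 × 5821] = 5253.3190
r = 1531 / 5253.3190 ≈ 0.291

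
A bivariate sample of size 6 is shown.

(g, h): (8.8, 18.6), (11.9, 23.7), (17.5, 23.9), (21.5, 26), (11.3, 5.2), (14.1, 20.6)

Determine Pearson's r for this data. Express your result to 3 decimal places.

n = 6, Σg = 85.1, Σh = 118, Σg² = 1314.05, Σh² = 2606.26, Σgh = 1772.18
nΣgh − ΣgΣh = 10633.08 − 10041.8 = 591.28
nΣg² − (Σg)² = 7884.3 − 7242.01 = 642.29; nΣh² − (Σh)² = 15637.56 − 13924 = 1713.56
r = 591.28 / √(642.29 × 1713.56) = 591.28 / 1049.0960 ≈ 0.564

0.564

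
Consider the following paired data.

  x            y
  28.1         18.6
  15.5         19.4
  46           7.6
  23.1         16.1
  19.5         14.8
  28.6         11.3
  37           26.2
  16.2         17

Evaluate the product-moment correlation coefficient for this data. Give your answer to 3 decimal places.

n = 8, Σx = 214, Σy = 131, Σx² = 6509.12, Σy² = 2361.46, Σxy = 3401.45
nΣxy − ΣxΣy = 27211.6 − 28034 = -822.4
nΣx² − (Σx)² = 52072.96 − 45796 = 6276.96; nΣy² − (Σy)² = 18891.68 − 17161 = 1730.68
r = -822.4 / √(6276.96 × 1730.68) = -822.4 / 3295.9686 ≈ -0.250

-0.250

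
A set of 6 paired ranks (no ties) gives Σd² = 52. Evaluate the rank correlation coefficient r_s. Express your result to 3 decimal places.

ρ = 1 − 6Σd² / [n(n²−1)] = 1 − 6×52 / (6×35)
  = 1 − 312/210 = 1 − 1.4857 ≈ -0.486

-0.486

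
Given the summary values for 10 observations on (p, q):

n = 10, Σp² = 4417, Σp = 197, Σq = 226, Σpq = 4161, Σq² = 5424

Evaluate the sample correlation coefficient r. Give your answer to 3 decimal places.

-0.707

r = (nΣpq − ΣpΣq) / √[(nΣp² − (Σp)²)(nΣq² − (Σq)²)]
Numerator: 10×4161 − 197×226 = -2912
Denominator: √[(44170 − 38809)(54240 − 51076)] = √[5361 × 3164] = 4118.5196
r = -2912 / 4118.5196 ≈ -0.707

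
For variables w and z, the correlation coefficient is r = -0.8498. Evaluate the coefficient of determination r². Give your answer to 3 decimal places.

0.722

r² = (-0.8498)² = 0.722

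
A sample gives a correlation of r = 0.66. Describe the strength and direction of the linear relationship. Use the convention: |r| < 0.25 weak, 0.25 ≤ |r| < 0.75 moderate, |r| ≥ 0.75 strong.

moderate positive

r = 0.66 > 0 so the relationship is positive.
|r| = 0.66, which falls in the moderate range.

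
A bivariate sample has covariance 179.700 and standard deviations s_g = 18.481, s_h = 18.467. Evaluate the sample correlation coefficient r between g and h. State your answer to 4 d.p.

r = Cov(g,h) / (s_g · s_h) = 179.700 / (18.481 × 18.467)
  = 179.700 / 341.2886 ≈ 0.5265

0.5265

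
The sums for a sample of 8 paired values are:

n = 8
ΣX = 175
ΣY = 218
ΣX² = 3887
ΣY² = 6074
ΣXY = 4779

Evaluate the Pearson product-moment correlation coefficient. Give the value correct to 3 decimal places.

0.116

r = (nΣXY − ΣXΣY) / √[(nΣX² − (ΣX)²)(nΣY² − (ΣY)²)]
Numerator: 8×4779 − 175×218 = 82
Denominator: √[(31096 − 30625)(48592 − 47524)] = √[471 × 1068] = 709.2447
r = 82 / 709.2447 ≈ 0.116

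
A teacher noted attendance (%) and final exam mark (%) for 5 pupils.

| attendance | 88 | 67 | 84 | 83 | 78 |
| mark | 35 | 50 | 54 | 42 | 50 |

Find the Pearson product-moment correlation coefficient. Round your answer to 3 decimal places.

-0.518

n = 5, Σx = 400, Σy = 231, Σx² = 32262, Σy² = 10905, Σxy = 18352
nΣxy − ΣxΣy = 91760 − 92400 = -640
nΣx² − (Σx)² = 161310 − 160000 = 1310; nΣy² − (Σy)² = 54525 − 53361 = 1164
r = -640 / √(1310 × 1164) = -640 / 1234.8441 ≈ -0.518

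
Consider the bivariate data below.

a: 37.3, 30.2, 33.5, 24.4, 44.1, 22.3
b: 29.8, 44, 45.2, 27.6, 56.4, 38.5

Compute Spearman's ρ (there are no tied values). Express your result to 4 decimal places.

Rank a: 5, 3, 4, 2, 6, 1
Rank b: 2, 4, 5, 1, 6, 3
d = rank(a) − rank(b): 3, -1, -1, 1, 0, -2; Σd² = 16
ρ = 1 − 6Σd² / [n(n²−1)] = 1 − 6×16 / (6×35) = 1 − 96/210 ≈ 0.5429

0.5429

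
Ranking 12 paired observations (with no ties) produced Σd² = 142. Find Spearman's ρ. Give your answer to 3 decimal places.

ρ = 1 − 6Σd² / [n(n²−1)] = 1 − 6×142 / (12×143)
  = 1 − 852/1716 = 1 − 0.4965 ≈ 0.503

0.503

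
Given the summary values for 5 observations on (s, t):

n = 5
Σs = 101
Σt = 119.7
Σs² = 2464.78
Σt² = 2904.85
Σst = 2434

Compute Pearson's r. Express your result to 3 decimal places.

0.124

r = (nΣst − ΣsΣt) / √[(nΣs² − (Σs)²)(nΣt² − (Σt)²)]
Numerator: 5×2434 − 101×119.7 = 80.3
Denominator: √[(12323.9 − 10201)(14524.25 − 14328.09)] = √[2122.9 × 196.16] = 645.3124
r = 80.3 / 645.3124 ≈ 0.124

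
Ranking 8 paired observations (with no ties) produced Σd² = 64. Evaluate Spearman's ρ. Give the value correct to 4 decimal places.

ρ = 1 − 6Σd² / [n(n²−1)] = 1 − 6×64 / (8×63)
  = 1 − 384/504 = 1 − 0.76190 ≈ 0.2381

0.2381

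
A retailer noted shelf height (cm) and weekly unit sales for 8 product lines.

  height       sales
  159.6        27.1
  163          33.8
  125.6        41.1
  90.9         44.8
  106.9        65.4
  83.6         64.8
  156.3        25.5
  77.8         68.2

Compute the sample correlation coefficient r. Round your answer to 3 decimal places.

-0.884

n = 8, Σx = 963.7, Σy = 370.7, Σx² = 124978.43, Σy² = 19350.79, Σxy = 40769.19
nΣxy − ΣxΣy = 326153.52 − 357243.59 = -31090.07
nΣx² − (Σx)² = 999827.44 − 928717.69 = 71109.75; nΣy² − (Σy)² = 154806.32 − 137418.49 = 17387.83
r = -31090.07 / √(71109.75 × 17387.83) = -31090.07 / 35163.1091 ≈ -0.884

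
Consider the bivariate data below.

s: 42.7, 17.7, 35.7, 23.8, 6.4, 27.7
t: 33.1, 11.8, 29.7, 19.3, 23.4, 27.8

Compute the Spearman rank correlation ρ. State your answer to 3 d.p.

Rank s: 6, 2, 5, 3, 1, 4
Rank t: 6, 1, 5, 2, 3, 4
d = rank(s) − rank(t): 0, 1, 0, 1, -2, 0; Σd² = 6
ρ = 1 − 6Σd² / [n(n²−1)] = 1 − 6×6 / (6×35) = 1 − 36/210 ≈ 0.829

0.829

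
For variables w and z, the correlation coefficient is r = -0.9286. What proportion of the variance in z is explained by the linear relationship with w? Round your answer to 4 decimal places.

r² = (-0.9286)² = 0.8623

0.8623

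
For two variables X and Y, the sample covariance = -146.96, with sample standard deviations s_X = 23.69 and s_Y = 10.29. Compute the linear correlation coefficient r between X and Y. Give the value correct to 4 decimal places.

-0.6029

r = Cov(X,Y) / (s_X · s_Y) = -146.96 / (23.69 × 10.29)
  = -146.96 / 243.7701 ≈ -0.6029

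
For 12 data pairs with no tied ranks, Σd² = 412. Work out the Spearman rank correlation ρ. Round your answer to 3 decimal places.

-0.441

ρ = 1 − 6Σd² / [n(n²−1)] = 1 − 6×412 / (12×143)
  = 1 − 2472/1716 = 1 − 1.4406 ≈ -0.441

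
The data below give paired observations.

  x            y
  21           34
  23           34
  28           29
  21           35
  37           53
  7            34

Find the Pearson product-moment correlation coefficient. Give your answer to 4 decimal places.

0.5867

n = 6, Σx = 137, Σy = 219, Σx² = 3613, Σy² = 8343, Σxy = 5242
nΣxy − ΣxΣy = 31452 − 30003 = 1449
nΣx² − (Σx)² = 21678 − 18769 = 2909; nΣy² − (Σy)² = 50058 − 47961 = 2097
r = 1449 / √(2909 × 2097) = 1449 / 2469.8528 ≈ 0.5867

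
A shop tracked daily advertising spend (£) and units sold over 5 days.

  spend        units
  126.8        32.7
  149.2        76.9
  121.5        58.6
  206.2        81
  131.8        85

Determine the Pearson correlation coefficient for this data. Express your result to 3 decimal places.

n = 5, Σx = 735.5, Σy = 334.2, Σx² = 112990.81, Σy² = 24202.86, Σxy = 50644.94
nΣxy − ΣxΣy = 253224.7 − 245804.1 = 7420.6
nΣx² − (Σx)² = 564954.05 − 540960.25 = 23993.8; nΣy² − (Σy)² = 121014.3 − 111689.64 = 9324.66
r = 7420.6 / √(23993.8 × 9324.66) = 7420.6 / 14957.7414 ≈ 0.496

0.496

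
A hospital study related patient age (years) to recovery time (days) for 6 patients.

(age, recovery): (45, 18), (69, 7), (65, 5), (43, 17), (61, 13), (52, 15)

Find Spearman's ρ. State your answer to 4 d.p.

Rank age: 2, 6, 5, 1, 4, 3
Rank recovery: 6, 2, 1, 5, 3, 4
d = rank(age) − rank(recovery): -4, 4, 4, -4, 1, -1; Σd² = 66
ρ = 1 − 6Σd² / [n(n²−1)] = 1 − 6×66 / (6×35) = 1 − 396/210 ≈ -0.8857

-0.8857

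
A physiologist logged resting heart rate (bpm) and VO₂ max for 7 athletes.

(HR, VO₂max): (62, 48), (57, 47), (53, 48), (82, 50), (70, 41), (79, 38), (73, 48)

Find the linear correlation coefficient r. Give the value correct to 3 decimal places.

n = 7, Σx = 476, Σy = 320, Σx² = 33096, Σy² = 14746, Σxy = 21675
nΣxy − ΣxΣy = 151725 − 152320 = -595
nΣx² − (Σx)² = 231672 − 226576 = 5096; nΣy² − (Σy)² = 103222 − 102400 = 822
r = -595 / √(5096 × 822) = -595 / 2046.6832 ≈ -0.291

-0.291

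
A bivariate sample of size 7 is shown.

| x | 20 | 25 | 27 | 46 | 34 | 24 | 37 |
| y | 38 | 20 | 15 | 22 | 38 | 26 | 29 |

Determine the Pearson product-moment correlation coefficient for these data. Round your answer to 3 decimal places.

-0.114

n = 7, Σx = 213, Σy = 188, Σx² = 6971, Σy² = 5514, Σxy = 5666
nΣxy − ΣxΣy = 39662 − 40044 = -382
nΣx² − (Σx)² = 48797 − 45369 = 3428; nΣy² − (Σy)² = 38598 − 35344 = 3254
r = -382 / √(3428 × 3254) = -382 / 3339.8671 ≈ -0.114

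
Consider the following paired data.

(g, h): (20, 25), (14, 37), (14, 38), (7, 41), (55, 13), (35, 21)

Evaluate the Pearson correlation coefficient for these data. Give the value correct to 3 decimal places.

n = 6, Σg = 145, Σh = 175, Σg² = 5091, Σh² = 5729, Σgh = 3287
nΣgh − ΣgΣh = 19722 − 25375 = -5653
nΣg² − (Σg)² = 30546 − 21025 = 9521; nΣh² − (Σh)² = 34374 − 30625 = 3749
r = -5653 / √(9521 × 3749) = -5653 / 5974.4647 ≈ -0.946

-0.946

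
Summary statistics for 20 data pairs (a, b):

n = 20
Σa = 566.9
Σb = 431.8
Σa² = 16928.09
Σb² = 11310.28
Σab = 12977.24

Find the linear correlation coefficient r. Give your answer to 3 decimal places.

r = (nΣab − ΣaΣb) / √[(nΣa² − (Σa)²)(nΣb² − (Σb)²)]
Numerator: 20×12977.24 − 566.9×431.8 = 14757.38
Denominator: √[(338561.8 − 321375.61)(226205.6 − 186451.24)] = √[17186.19 × 39754.36] = 26138.5919
r = 14757.38 / 26138.5919 ≈ 0.565

0.565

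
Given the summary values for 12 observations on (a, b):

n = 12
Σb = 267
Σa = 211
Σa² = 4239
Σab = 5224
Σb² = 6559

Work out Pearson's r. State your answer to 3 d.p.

0.926

r = (nΣab − ΣaΣb) / √[(nΣa² − (Σa)²)(nΣb² − (Σb)²)]
Numerator: 12×5224 − 211×267 = 6351
Denominator: √[(50868 − 44521)(78708 − 71289)] = √[6347 × 7419] = 6862.0983
r = 6351 / 6862.0983 ≈ 0.926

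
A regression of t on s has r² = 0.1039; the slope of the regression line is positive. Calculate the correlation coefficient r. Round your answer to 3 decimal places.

|r| = √0.1039 = 0.322
The association is positive, so r = 0.322.

0.322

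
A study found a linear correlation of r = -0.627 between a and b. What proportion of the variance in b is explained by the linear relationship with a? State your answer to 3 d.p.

r² = (-0.627)² = 0.393

0.393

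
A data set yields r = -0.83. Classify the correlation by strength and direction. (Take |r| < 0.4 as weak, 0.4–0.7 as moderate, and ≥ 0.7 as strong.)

r = -0.83 < 0 so the relationship is negative.
|r| = 0.83, which falls in the strong range.

strong negative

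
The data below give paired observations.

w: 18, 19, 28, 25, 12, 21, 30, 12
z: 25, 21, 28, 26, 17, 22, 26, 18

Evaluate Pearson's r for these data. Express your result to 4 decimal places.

0.8980

n = 8, Σw = 165, Σz = 183, Σw² = 3723, Σz² = 4299, Σwz = 3945
nΣwz − ΣwΣz = 31560 − 30195 = 1365
nΣw² − (Σw)² = 29784 − 27225 = 2559; nΣz² − (Σz)² = 34392 − 33489 = 903
r = 1365 / √(2559 × 903) = 1365 / 1520.1240 ≈ 0.8980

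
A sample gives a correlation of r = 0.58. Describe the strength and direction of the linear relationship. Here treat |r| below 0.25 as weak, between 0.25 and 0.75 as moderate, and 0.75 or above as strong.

moderate positive

r = 0.58 > 0 so the relationship is positive.
|r| = 0.58, which falls in the moderate range.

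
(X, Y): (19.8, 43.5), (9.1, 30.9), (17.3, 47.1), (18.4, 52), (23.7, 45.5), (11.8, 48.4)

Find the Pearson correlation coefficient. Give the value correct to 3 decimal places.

n = 6, ΣX = 100.1, ΣY = 267.4, ΣX² = 1813.63, ΣY² = 12182.28, ΣXY = 4563.59
nΣXY − ΣXΣY = 27381.54 − 26766.74 = 614.8
nΣX² − (ΣX)² = 10881.78 − 10020.01 = 861.77; nΣY² − (ΣY)² = 73093.68 − 71502.76 = 1590.92
r = 614.8 / √(861.77 × 1590.92) = 614.8 / 1170.9001 ≈ 0.525

0.525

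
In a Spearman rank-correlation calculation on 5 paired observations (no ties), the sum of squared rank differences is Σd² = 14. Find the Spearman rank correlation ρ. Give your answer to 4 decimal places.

0.3000

ρ = 1 − 6Σd² / [n(n²−1)] = 1 − 6×14 / (5×24)
  = 1 − 84/120 = 1 − 0.70000 ≈ 0.3000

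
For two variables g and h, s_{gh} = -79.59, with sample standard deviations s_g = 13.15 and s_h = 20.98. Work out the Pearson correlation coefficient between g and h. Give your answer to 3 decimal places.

-0.288

r = Cov(g,h) / (s_g · s_h) = -79.59 / (13.15 × 20.98)
  = -79.59 / 275.8870 ≈ -0.288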